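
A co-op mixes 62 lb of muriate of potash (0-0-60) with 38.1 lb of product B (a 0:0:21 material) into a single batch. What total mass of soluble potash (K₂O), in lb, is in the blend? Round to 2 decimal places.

45.20 lb K₂O

K₂O mass = 60%×62 + 21%×38.1 = 45.201 lb.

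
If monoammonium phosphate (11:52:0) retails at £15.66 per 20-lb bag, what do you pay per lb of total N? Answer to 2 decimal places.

£7.12 per lb N

N in bag = 20 × 11% = 2.2 lb.
Cost per lb N = £15.66 / 2.2 = £7.1182.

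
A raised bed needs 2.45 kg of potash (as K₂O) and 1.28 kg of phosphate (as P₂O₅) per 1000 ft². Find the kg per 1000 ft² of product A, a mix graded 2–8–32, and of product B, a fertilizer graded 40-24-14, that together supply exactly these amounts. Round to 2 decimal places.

6.23 kg product A, 3.26 kg product B

Per-1000 ft² balance (a = product A, b = product B):
K₂O: 0.32·a + 0.14·b = 2.45
P₂O₅: 0.08·a + 0.24·b = 1.28
Solving simultaneously: a = 6.23171, b = 3.2561.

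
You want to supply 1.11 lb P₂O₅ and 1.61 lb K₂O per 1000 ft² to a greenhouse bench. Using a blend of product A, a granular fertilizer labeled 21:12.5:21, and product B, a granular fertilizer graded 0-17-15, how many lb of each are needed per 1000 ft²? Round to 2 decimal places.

6.32 lb product A, 1.88 lb product B

With a, b = lb per 1000 ft² of product A and product B:
P₂O₅: 0.125·a + 0.17·b = 1.11
K₂O: 0.21·a + 0.15·b = 1.61
Solving simultaneously: a = 6.32448, b = 1.87906.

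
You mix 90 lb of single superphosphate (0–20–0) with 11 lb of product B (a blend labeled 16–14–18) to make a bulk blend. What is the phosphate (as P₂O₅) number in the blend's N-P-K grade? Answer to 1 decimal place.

Total mass = 90 + 11 = 101 lb.
P₂O₅ mass = 20%×90 + 14%×11 = 19.54 lb.
% P₂O₅ = 19.54 / 101 = 19.3465%.

19.3% P₂O₅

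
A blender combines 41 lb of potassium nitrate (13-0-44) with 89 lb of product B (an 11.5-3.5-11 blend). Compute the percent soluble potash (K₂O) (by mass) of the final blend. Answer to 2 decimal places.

21.41% K₂O

Total mass = 41 + 89 = 130 lb.
K₂O mass = 44%×41 + 11%×89 = 27.83 lb.
% K₂O = 27.83 / 130 = 21.4077%.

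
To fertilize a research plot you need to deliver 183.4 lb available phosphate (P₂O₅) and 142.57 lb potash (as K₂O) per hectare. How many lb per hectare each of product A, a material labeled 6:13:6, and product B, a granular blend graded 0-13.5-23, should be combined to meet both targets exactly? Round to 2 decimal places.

Let a = lb of product A, b = lb of product B (per hectare).
P₂O₅: 0.13·a + 0.135·b = 183.4
K₂O: 0.06·a + 0.23·b = 142.57
Eliminate b: (row1) − 0.135/0.23·(row2) → 0.0947826·a = 99.7176, so a = 1052.067.
Then b = (142.57 − 0.06·1052.067) / 0.23 = 345.417.

1052.07 lb product A, 345.42 lb product B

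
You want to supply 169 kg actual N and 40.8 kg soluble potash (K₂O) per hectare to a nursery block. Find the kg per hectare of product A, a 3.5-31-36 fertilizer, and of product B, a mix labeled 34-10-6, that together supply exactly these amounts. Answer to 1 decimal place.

31.0 kg product A, 493.9 kg product B

Let a = kg of product A, b = kg of product B (per hectare).
N: 0.035·a + 0.34·b = 169
K₂O: 0.36·a + 0.06·b = 40.8
Eliminate b: (row1) − 0.34/0.06·(row2) → -2.005·a = -62.2, so a = 31.0224.
Then b = (40.8 − 0.36·31.0224) / 0.06 = 493.865.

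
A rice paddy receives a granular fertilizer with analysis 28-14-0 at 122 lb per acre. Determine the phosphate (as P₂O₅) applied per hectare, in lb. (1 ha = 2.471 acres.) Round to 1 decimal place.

P₂O₅ per acre = 122 × 14% = 17.08 lb.
Convert to per hectare: 17.08 × 2.471 = 42.2047 lb.

42.2 lb P₂O₅ per hectare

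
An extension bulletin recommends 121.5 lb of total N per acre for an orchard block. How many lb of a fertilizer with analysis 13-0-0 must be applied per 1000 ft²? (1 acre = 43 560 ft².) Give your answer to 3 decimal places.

21.456 lb of product per thousand sq ft

Product per acre = 121.5 / 13% = 934.615 lb.
Convert to per 1000 ft²: 934.615 × 0.0229568 = 21.4558 lb.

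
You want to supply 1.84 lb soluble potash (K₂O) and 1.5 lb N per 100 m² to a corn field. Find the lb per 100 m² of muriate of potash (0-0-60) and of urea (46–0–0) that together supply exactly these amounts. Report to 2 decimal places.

3.07 lb muriate of potash, 3.26 lb urea

Let a = lb of muriate of potash, b = lb of urea (per 100 m²).
K₂O: 0.6·a + 0·b = 1.84
N: 0·a + 0.46·b = 1.5
Solving simultaneously: a = 3.06667, b = 3.26087.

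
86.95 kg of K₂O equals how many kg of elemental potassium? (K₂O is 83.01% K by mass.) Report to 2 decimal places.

72.18 kg K

K = 86.95 × 0.8301 = 72.1772 kg.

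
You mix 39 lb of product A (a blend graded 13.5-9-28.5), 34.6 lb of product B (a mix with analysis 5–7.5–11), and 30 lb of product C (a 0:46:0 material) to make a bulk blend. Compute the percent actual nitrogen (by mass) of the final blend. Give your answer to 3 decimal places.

6.752% N

Total mass = 39 + 34.6 + 30 = 103.6 lb.
N mass = 13.5%×39 + 5%×34.6 + 0%×30 = 6.995 lb.
% N = 6.995 / 103.6 = 6.75193%.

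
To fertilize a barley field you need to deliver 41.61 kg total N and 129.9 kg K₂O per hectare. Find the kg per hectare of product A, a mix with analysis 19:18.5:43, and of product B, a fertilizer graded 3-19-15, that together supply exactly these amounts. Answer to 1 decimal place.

Per-hectare balance (a = product A, b = product B):
N: 0.19·a + 0.03·b = 41.61
K₂O: 0.43·a + 0.15·b = 129.9
Eliminate a: (row1) − 0.19/0.43·(row2) → -0.0362791·b = -15.7877, so b = 435.173.
Back-substitute: a = (41.61 − 0.03·435.173) / 0.19 = 150.288.

150.3 kg product A, 435.2 kg product B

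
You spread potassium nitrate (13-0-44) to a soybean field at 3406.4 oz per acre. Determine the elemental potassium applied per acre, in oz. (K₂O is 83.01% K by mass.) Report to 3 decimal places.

K₂O per acre = 3406.4 × 44% = 1498.82 oz.
Elemental K = 1498.82 × 0.8301 = 1244.1672 oz per acre.

1244.167 oz K per acre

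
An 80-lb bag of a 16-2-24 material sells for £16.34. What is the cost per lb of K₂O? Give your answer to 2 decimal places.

£0.85 per lb K₂O

K₂O in bag = 80 × 24% = 19.2 lb.
Cost per lb K₂O = £16.34 / 19.2 = £0.8510.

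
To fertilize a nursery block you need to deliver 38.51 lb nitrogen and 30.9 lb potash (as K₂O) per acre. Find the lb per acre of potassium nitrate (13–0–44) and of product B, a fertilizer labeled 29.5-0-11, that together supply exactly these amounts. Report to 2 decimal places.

Let a = lb of potassium nitrate, b = lb of product B (per acre).
N: 0.13·a + 0.295·b = 38.51
K₂O: 0.44·a + 0.11·b = 30.9
Eliminate a: (row1) − 0.13/0.44·(row2) → 0.2625·b = 29.3805, so b = 111.926.
Back-substitute: a = (38.51 − 0.295·111.926) / 0.13 = 42.2459.

42.25 lb potassium nitrate, 111.93 lb product B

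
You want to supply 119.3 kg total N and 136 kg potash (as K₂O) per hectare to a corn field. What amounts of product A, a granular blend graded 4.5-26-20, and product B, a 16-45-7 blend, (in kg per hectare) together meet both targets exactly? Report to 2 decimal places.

464.78 kg product A, 614.90 kg product B

Let a = kg of product A, b = kg of product B (per hectare).
N: 0.045·a + 0.16·b = 119.3
K₂O: 0.2·a + 0.07·b = 136
Solving simultaneously: a = 464.783, b = 614.9047.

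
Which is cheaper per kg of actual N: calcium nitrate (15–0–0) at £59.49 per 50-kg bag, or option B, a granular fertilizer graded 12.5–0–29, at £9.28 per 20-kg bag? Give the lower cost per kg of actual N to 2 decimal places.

£3.71 per kg N (option B)

calcium nitrate: N per bag = 50 × 15% = 7.5 kg; cost = 59.49 / 7.5 = £7.9320/kg N.
option B: N per bag = 20 × 12.5% = 2.5 kg; cost = 9.28 / 2.5 = £3.7120/kg N.
option B is cheaper.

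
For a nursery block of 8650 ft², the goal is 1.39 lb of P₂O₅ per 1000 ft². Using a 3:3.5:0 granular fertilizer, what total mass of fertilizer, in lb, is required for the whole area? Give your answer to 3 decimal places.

Product per 1000 ft² = 1.39 / 3.5% = 39.7143 lb.
Total product = 39.7143 × 8650 / 1000 = 343.5286 lb.

343.529 lb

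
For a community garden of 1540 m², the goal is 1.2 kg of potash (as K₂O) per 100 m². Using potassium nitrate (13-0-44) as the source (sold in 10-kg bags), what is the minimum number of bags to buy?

5 bags

Product per 100 m² = 1.2 / 44% = 2.72727 kg.
Total product = 2.72727 × 1540 / 100 = 42 kg.
Bags = ⌈42 / 10⌉ = 5.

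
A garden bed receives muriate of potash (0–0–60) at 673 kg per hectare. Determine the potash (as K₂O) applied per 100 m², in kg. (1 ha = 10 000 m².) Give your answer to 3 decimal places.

4.038 kg K₂O per hundred sq m

K₂O per hectare = 673 × 60% = 403.8 kg.
Convert to per 100 m²: 403.8 × 0.01 = 4.038 kg.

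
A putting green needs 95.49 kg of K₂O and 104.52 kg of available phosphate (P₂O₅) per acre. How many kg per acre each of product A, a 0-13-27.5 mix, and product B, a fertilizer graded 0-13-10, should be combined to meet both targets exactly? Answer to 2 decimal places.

86.23 kg product A, 717.77 kg product B

Let a = kg of product A, b = kg of product B (per acre).
K₂O: 0.275·a + 0.1·b = 95.49
P₂O₅: 0.13·a + 0.13·b = 104.52
Solving simultaneously: a = 86.2286, b = 717.771.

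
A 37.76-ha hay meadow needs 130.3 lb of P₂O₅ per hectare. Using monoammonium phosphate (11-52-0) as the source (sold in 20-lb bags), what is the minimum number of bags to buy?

474 bags

Product per hectare = 130.3 / 52% = 250.577 lb.
Total product = 250.577 × 37.76 = 9461.78 lb.
Bags = ⌈9461.78 / 20⌉ = 474.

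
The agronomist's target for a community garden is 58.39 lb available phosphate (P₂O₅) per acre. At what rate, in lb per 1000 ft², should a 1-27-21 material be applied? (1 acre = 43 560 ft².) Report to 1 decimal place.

Product per acre = 58.39 / 27% = 216.259 lb.
Convert to per 1000 ft²: 216.259 × 0.0229568 = 4.96463 lb.

5.0 lb of product per thousand sq ft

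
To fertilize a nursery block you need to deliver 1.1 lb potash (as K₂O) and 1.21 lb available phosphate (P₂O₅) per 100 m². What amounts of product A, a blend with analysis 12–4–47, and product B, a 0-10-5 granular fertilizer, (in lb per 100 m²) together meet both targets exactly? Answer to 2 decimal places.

Per-100 m² balance (a = product A, b = product B):
K₂O: 0.47·a + 0.05·b = 1.1
P₂O₅: 0.04·a + 0.1·b = 1.21
Eliminate a: (row1) − 0.47/0.04·(row2) → -1.125·b = -13.1175, so b = 11.66.
Back-substitute: a = (1.1 − 0.05·11.66) / 0.47 = 1.1.

1.10 lb product A, 11.66 lb product B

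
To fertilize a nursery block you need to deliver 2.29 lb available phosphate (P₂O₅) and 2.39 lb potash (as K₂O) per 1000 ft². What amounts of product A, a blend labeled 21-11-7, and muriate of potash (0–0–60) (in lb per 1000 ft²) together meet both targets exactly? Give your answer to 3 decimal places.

Per-1000 ft² balance (a = product A, b = muriate of potash):
P₂O₅: 0.11·a + 0·b = 2.29
K₂O: 0.07·a + 0.6·b = 2.39
From row1: a = (2.29 − 0·b) / 0.11.
Into row2: 0.07·(2.29 − 0·b)/0.11 + 0.6·b = 2.39 → b = 1.55455, a = 20.8182.

20.818 lb product A, 1.555 lb muriate of potash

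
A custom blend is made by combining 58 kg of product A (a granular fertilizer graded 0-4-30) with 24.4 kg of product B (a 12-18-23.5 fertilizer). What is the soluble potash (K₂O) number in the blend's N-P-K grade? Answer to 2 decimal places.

28.08% K₂O

Total mass = 58 + 24.4 = 82.4 kg.
K₂O mass = 30%×58 + 23.5%×24.4 = 23.134 kg.
% K₂O = 23.134 / 82.4 = 28.0752%.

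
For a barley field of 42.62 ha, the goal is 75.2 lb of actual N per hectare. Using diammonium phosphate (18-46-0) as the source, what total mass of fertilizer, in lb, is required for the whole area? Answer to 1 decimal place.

17805.7 lb

Product per hectare = 75.2 / 18% = 417.778 lb.
Total product = 417.778 × 42.62 = 17805.69 lb.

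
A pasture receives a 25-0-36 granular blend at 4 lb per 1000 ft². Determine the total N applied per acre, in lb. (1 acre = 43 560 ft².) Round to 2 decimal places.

43.56 lb N per acre

nitrogen per 1000 ft² = 4 × 25% = 1 lb.
Convert to per acre: 1 × 43.56 = 43.56 lb.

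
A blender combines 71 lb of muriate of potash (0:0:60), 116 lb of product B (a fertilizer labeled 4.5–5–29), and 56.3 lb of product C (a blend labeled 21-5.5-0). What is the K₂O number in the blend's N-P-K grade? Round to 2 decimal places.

31.34% K₂O

Total mass = 71 + 116 + 56.3 = 243.3 lb.
K₂O mass = 60%×71 + 29%×116 + 0%×56.3 = 76.24 lb.
% K₂O = 76.24 / 243.3 = 31.3358%.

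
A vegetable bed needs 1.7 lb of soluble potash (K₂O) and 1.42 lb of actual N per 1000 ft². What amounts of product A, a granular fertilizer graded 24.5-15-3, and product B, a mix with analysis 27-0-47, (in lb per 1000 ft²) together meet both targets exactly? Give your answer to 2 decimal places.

Per-1000 ft² balance (a = product A, b = product B):
K₂O: 0.03·a + 0.47·b = 1.7
N: 0.245·a + 0.27·b = 1.42
Eliminate a: (row1) − 0.03/0.245·(row2) → 0.436939·b = 1.52612, so b = 3.49276.
Back-substitute: a = (1.7 − 0.47·3.49276) / 0.03 = 1.94675.

1.95 lb product A, 3.49 lb product B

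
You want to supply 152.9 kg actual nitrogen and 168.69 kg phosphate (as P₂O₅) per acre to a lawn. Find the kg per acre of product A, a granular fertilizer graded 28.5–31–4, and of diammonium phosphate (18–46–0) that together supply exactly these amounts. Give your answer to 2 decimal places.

530.81 kg product A, 9.00 kg diammonium phosphate

With a, b = kg per acre of product A and diammonium phosphate:
N: 0.285·a + 0.18·b = 152.9
P₂O₅: 0.31·a + 0.46·b = 168.69
From row1: a = (152.9 − 0.18·b) / 0.285.
Into row2: 0.31·(152.9 − 0.18·b)/0.285 + 0.46·b = 168.69 → b = 8.99934, a = 530.807.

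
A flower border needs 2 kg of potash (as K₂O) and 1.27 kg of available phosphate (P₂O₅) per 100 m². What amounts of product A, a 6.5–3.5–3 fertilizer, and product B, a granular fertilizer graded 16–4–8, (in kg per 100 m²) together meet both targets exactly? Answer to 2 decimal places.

13.50 kg product A, 19.94 kg product B

Per-100 m² balance (a = product A, b = product B):
K₂O: 0.03·a + 0.08·b = 2
P₂O₅: 0.035·a + 0.04·b = 1.27
From row1: a = (2 − 0.08·b) / 0.03.
Into row2: 0.035·(2 − 0.08·b)/0.03 + 0.04·b = 1.27 → b = 19.9375, a = 13.5.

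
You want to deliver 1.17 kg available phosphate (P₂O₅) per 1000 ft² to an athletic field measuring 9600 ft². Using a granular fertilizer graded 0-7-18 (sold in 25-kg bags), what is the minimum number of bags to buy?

Product per 1000 ft² = 1.17 / 7% = 16.7143 kg.
Total product = 16.7143 × 9600 / 1000 = 160.457 kg.
Bags = ⌈160.457 / 25⌉ = 7.

7 bags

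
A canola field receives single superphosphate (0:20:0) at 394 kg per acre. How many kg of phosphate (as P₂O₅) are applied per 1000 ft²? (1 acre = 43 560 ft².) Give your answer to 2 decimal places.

1.81 kg P₂O₅ per thousand sq ft

P₂O₅ per acre = 394 × 20% = 78.8 kg.
Convert to per 1000 ft²: 78.8 × 0.0229568 = 1.809 kg.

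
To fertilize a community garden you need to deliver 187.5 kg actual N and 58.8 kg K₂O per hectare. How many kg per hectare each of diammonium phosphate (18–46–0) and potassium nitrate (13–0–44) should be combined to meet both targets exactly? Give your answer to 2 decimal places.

945.15 kg diammonium phosphate, 133.64 kg potassium nitrate

With a, b = kg per hectare of diammonium phosphate and potassium nitrate:
N: 0.18·a + 0.13·b = 187.5
K₂O: 0·a + 0.44·b = 58.8
Solving simultaneously: a = 945.152, b = 133.636.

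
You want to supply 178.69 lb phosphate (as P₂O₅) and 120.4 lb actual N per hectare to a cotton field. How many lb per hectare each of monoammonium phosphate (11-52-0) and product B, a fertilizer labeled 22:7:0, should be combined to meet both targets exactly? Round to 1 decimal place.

With a, b = lb per hectare of monoammonium phosphate and product B:
P₂O₅: 0.52·a + 0.07·b = 178.69
N: 0.11·a + 0.22·b = 120.4
Eliminate a: (row1) − 0.52/0.11·(row2) → -0.97·b = -390.474, so b = 402.55.
Back-substitute: a = (178.69 − 0.07·402.55) / 0.52 = 289.445.

289.4 lb monoammonium phosphate, 402.6 lb product B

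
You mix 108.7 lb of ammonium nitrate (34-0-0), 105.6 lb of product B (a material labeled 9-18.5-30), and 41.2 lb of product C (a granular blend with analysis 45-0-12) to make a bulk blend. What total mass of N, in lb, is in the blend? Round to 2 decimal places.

65.00 lb N

N mass = 34%×108.7 + 9%×105.6 + 45%×41.2 = 65.002 lb.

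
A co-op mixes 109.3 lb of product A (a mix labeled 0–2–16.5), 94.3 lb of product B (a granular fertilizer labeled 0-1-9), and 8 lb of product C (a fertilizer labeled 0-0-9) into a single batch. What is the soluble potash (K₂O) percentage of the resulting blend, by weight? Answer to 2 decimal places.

12.87% K₂O

Total mass = 109.3 + 94.3 + 8 = 211.6 lb.
K₂O mass = 16.5%×109.3 + 9%×94.3 + 9%×8 = 27.2415 lb.
% K₂O = 27.2415 / 211.6 = 12.8741%.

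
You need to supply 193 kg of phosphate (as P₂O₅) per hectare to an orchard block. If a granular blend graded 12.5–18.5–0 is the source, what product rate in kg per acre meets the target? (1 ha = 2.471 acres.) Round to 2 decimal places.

422.19 kg of product per acre

Product per hectare = 193 / 18.5% = 1043.24 kg.
Convert to per acre: 1043.24 × 0.404694 = 422.1948 kg.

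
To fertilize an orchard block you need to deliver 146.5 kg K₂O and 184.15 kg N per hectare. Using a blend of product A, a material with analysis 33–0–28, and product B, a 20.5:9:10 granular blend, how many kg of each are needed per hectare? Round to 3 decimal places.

With a, b = kg per hectare of product A and product B:
K₂O: 0.28·a + 0.1·b = 146.5
N: 0.33·a + 0.205·b = 184.15
Eliminate a: (row1) − 0.28/0.33·(row2) → -0.0739394·b = -9.74848, so b = 131.8443.
Back-substitute: a = (146.5 − 0.1·131.8443) / 0.28 = 476.12705.

476.127 kg product A, 131.844 kg product B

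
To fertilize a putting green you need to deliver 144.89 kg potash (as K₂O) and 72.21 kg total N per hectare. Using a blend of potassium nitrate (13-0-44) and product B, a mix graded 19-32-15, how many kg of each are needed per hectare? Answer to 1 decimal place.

260.5 kg potassium nitrate, 201.8 kg product B

With a, b = kg per hectare of potassium nitrate and product B:
K₂O: 0.44·a + 0.15·b = 144.89
N: 0.13·a + 0.19·b = 72.21
Solving simultaneously: a = 260.493, b = 201.821.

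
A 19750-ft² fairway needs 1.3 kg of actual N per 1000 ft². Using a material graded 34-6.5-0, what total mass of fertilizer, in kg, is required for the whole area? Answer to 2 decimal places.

75.51 kg

Product per 1000 ft² = 1.3 / 34% = 3.82353 kg.
Total product = 3.82353 × 19750 / 1000 = 75.5147 kg.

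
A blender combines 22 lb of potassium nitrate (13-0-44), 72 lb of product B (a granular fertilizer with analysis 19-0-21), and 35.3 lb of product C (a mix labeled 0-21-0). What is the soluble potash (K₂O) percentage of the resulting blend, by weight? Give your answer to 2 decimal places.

19.18% K₂O

Total mass = 22 + 72 + 35.3 = 129.3 lb.
K₂O mass = 44%×22 + 21%×72 + 0%×35.3 = 24.8 lb.
% K₂O = 24.8 / 129.3 = 19.1802%.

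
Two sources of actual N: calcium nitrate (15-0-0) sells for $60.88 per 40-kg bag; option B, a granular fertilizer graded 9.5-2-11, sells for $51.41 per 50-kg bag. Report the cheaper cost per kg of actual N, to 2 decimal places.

$10.15 per kg N (calcium nitrate)

calcium nitrate: N per bag = 40 × 15% = 6 kg; cost = 60.88 / 6 = $10.1467/kg N.
option B: N per bag = 50 × 9.5% = 4.75 kg; cost = 51.41 / 4.75 = $10.8232/kg N.
calcium nitrate is cheaper.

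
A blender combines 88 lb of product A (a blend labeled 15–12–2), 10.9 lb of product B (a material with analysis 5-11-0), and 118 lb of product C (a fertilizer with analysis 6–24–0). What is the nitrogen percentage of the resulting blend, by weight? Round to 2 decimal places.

9.60% N

Total mass = 88 + 10.9 + 118 = 216.9 lb.
N mass = 15%×88 + 5%×10.9 + 6%×118 = 20.825 lb.
% N = 20.825 / 216.9 = 9.6012%.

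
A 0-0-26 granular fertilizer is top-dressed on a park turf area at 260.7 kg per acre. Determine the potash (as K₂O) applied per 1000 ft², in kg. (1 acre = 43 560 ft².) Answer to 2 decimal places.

1.56 kg K₂O per thousand sq ft

K₂O per acre = 260.7 × 26% = 67.782 kg.
Convert to per 1000 ft²: 67.782 × 0.0229568 = 1.55606 kg.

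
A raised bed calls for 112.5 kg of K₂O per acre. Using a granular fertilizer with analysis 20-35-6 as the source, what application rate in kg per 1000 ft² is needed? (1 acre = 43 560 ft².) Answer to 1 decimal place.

Product per acre = 112.5 / 6% = 1875 kg.
Convert to per 1000 ft²: 1875 × 0.0229568 = 43.0441 kg.

43.0 kg of product per thousand sq ft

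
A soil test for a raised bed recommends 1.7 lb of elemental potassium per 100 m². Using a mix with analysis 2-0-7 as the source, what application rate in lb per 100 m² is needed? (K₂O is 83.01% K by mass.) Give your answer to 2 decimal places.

29.26 lb of product per hundred sq m

As K₂O: 1.7 / 0.8301 = 2.04795 lb per 100 m².
Product per 100 m² = 2.04795 / 7% = 29.2564 lb.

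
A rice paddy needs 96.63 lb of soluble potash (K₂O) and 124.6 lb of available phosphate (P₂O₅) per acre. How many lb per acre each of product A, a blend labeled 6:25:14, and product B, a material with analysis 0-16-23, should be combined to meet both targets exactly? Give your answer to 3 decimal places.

375.989 lb product A, 191.268 lb product B

Per-acre balance (a = product A, b = product B):
K₂O: 0.14·a + 0.23·b = 96.63
P₂O₅: 0.25·a + 0.16·b = 124.6
From row1: a = (96.63 − 0.23·b) / 0.14.
Into row2: 0.25·(96.63 − 0.23·b)/0.14 + 0.16·b = 124.6 → b = 191.2678, a = 375.9886.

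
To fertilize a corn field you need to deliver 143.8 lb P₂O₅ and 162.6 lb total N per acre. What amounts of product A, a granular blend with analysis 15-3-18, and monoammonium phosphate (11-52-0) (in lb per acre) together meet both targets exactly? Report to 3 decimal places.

Let a = lb of product A, b = lb of monoammonium phosphate (per acre).
P₂O₅: 0.03·a + 0.52·b = 143.8
N: 0.15·a + 0.11·b = 162.6
Eliminate b: (row1) − 0.52/0.11·(row2) → -0.679091·a = -624.855, so a = 920.1339.
Then b = (162.6 − 0.15·920.1339) / 0.11 = 223.4538.

920.134 lb product A, 223.454 lb monoammonium phosphate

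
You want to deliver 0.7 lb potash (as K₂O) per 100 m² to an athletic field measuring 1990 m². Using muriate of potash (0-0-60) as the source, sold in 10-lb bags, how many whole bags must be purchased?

Product per 100 m² = 0.7 / 60% = 1.16667 lb.
Total product = 1.16667 × 1990 / 100 = 23.2167 lb.
Bags = ⌈23.2167 / 10⌉ = 3.

3 bags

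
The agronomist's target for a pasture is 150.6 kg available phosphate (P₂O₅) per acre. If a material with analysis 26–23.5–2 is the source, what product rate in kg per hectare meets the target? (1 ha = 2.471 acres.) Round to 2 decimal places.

Product per acre = 150.6 / 23.5% = 640.851 kg.
Convert to per hectare: 640.851 × 2.471 = 1583.543 kg.

1583.54 kg of product per hectare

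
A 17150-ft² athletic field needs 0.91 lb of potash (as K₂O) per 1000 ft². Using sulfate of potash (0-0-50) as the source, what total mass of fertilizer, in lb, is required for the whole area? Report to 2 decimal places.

31.21 lb

Product per 1000 ft² = 0.91 / 50% = 1.82 lb.
Total product = 1.82 × 17150 / 1000 = 31.213 lb.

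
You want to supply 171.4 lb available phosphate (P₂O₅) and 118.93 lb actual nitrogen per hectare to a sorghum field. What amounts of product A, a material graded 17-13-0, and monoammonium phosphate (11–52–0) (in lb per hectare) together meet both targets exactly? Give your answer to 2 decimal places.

Per-hectare balance (a = product A, b = monoammonium phosphate):
P₂O₅: 0.13·a + 0.52·b = 171.4
N: 0.17·a + 0.11·b = 118.93
Solving simultaneously: a = 580.157, b = 184.576.

580.16 lb product A, 184.58 lb monoammonium phosphate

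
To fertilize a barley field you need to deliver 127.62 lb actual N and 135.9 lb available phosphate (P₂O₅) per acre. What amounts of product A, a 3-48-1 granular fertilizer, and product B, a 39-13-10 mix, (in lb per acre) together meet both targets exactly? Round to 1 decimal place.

198.6 lb product A, 312.0 lb product B

Let a = lb of product A, b = lb of product B (per acre).
N: 0.03·a + 0.39·b = 127.62
P₂O₅: 0.48·a + 0.13·b = 135.9
From row1: a = (127.62 − 0.39·b) / 0.03.
Into row2: 0.48·(127.62 − 0.39·b)/0.03 + 0.13·b = 135.9 → b = 311.951, a = 198.638.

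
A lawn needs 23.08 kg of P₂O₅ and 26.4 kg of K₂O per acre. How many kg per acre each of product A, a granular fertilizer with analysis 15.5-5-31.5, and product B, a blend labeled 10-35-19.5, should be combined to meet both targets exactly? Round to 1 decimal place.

47.2 kg product A, 59.2 kg product B

With a, b = kg per acre of product A and product B:
P₂O₅: 0.05·a + 0.35·b = 23.08
K₂O: 0.315·a + 0.195·b = 26.4
Eliminate a: (row1) − 0.05/0.315·(row2) → 0.319048·b = 18.8895, so b = 59.206.
Back-substitute: a = (23.08 − 0.35·59.206) / 0.05 = 47.1582.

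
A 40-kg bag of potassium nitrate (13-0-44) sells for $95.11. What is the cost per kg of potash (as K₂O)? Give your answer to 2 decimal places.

$5.40 per kg K₂O

K₂O in bag = 40 × 44% = 17.6 kg.
Cost per kg K₂O = $95.11 / 17.6 = $5.4040.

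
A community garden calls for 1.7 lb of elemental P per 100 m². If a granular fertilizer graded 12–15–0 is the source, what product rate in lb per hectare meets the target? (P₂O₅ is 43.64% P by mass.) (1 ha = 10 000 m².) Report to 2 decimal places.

As P₂O₅: 1.7 / 0.4364 = 3.89551 lb per 100 m².
Product per 100 m² = 3.89551 / 15% = 25.9701 lb.
Convert to per hectare: 25.9701 × 100 = 2597.006 lb.

2597.01 lb of product per hectare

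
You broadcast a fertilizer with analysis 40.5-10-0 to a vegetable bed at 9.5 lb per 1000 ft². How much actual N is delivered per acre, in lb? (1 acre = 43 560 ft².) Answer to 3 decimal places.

nitrogen per 1000 ft² = 9.5 × 40.5% = 3.8475 lb.
Convert to per acre: 3.8475 × 43.56 = 167.5971 lb.

167.597 lb N per acre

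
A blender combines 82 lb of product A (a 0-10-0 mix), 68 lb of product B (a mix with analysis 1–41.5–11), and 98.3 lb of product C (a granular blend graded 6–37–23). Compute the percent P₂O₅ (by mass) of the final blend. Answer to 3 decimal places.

Total mass = 82 + 68 + 98.3 = 248.3 lb.
P₂O₅ mass = 10%×82 + 41.5%×68 + 37%×98.3 = 72.791 lb.
% P₂O₅ = 72.791 / 248.3 = 29.3157%.

29.316% P₂O₅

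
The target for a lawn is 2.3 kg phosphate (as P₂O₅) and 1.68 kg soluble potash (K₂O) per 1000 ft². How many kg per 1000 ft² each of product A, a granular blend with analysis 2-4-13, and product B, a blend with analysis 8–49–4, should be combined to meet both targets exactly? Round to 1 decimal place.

11.8 kg product A, 3.7 kg product B

Let a = kg of product A, b = kg of product B (per 1000 ft²).
P₂O₅: 0.04·a + 0.49·b = 2.3
K₂O: 0.13·a + 0.04·b = 1.68
From row1: a = (2.3 − 0.49·b) / 0.04.
Into row2: 0.13·(2.3 − 0.49·b)/0.04 + 0.04·b = 1.68 → b = 3.73269, a = 11.7746.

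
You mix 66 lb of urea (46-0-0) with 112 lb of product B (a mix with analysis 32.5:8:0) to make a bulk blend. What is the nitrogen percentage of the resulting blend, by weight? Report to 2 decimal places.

Total mass = 66 + 112 = 178 lb.
N mass = 46%×66 + 32.5%×112 = 66.76 lb.
% N = 66.76 / 178 = 37.5056%.

37.51% N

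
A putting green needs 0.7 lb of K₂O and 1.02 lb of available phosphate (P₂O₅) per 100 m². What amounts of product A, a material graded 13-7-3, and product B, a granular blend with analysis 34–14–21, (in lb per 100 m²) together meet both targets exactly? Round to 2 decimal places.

Let a = lb of product A, b = lb of product B (per 100 m²).
K₂O: 0.03·a + 0.21·b = 0.7
P₂O₅: 0.07·a + 0.14·b = 1.02
From row1: a = (0.7 − 0.21·b) / 0.03.
Into row2: 0.07·(0.7 − 0.21·b)/0.03 + 0.14·b = 1.02 → b = 1.75238, a = 11.0667.

11.07 lb product A, 1.75 lb product B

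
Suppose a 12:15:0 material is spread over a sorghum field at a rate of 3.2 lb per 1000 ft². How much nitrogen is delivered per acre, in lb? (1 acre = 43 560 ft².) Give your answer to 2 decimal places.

nitrogen per 1000 ft² = 3.2 × 12% = 0.384 lb.
Convert to per acre: 0.384 × 43.56 = 16.727 lb.

16.73 lb N per acre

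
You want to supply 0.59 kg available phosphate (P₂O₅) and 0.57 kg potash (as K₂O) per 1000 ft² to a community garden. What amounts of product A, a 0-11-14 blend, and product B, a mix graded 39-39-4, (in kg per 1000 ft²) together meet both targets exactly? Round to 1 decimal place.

Per-1000 ft² balance (a = product A, b = product B):
P₂O₅: 0.11·a + 0.39·b = 0.59
K₂O: 0.14·a + 0.04·b = 0.57
Eliminate b: (row1) − 0.39/0.04·(row2) → -1.255·a = -4.9675, so a = 3.95817.
Then b = (0.57 − 0.14·3.95817) / 0.04 = 0.396414.

4.0 kg product A, 0.4 kg product B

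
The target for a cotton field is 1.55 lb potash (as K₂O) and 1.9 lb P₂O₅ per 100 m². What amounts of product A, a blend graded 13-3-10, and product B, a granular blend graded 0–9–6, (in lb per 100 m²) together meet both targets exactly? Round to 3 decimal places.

3.542 lb product A, 19.931 lb product B

Per-100 m² balance (a = product A, b = product B):
K₂O: 0.1·a + 0.06·b = 1.55
P₂O₅: 0.03·a + 0.09·b = 1.9
From row1: a = (1.55 − 0.06·b) / 0.1.
Into row2: 0.03·(1.55 − 0.06·b)/0.1 + 0.09·b = 1.9 → b = 19.9306, a = 3.54167.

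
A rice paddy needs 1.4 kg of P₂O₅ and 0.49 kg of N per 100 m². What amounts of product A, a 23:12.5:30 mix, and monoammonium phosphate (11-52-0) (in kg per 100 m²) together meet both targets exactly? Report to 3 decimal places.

0.952 kg product A, 2.463 kg monoammonium phosphate

Let a = kg of product A, b = kg of monoammonium phosphate (per 100 m²).
P₂O₅: 0.125·a + 0.52·b = 1.4
N: 0.23·a + 0.11·b = 0.49
Eliminate a: (row1) − 0.125/0.23·(row2) → 0.460217·b = 1.1337, so b = 2.46339.
Back-substitute: a = (1.4 − 0.52·2.46339) / 0.125 = 0.952291.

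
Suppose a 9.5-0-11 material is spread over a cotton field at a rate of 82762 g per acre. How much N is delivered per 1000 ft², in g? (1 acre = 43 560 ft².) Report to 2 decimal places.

nitrogen per acre = 82762 × 9.5% = 7862.39 g.
Convert to per 1000 ft²: 7862.39 × 0.0229568 = 180.496 g.

180.50 g N per thousand sq ft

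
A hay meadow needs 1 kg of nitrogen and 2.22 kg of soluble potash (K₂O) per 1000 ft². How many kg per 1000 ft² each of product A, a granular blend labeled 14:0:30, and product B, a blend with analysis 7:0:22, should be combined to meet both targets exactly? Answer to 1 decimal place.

6.6 kg product A, 1.1 kg product B

Per-1000 ft² balance (a = product A, b = product B):
N: 0.14·a + 0.07·b = 1
K₂O: 0.3·a + 0.22·b = 2.22
Eliminate a: (row1) − 0.14/0.3·(row2) → -0.0326667·b = -0.036, so b = 1.10204.
Back-substitute: a = (1 − 0.07·1.10204) / 0.14 = 6.59184.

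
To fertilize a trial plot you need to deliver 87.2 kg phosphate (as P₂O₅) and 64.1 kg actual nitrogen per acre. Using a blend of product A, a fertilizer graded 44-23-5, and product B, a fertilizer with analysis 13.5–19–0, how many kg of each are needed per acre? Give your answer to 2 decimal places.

Per-acre balance (a = product A, b = product B):
P₂O₅: 0.23·a + 0.19·b = 87.2
N: 0.44·a + 0.135·b = 64.1
Eliminate b: (row1) − 0.19/0.135·(row2) → -0.389259·a = -3.01481, so a = 7.745.
Then b = (64.1 − 0.44·7.745) / 0.135 = 449.572.

7.75 kg product A, 449.57 kg product B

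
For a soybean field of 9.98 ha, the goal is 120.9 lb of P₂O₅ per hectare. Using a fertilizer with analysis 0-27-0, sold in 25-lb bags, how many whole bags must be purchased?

179 bags

Product per hectare = 120.9 / 27% = 447.778 lb.
Total product = 447.778 × 9.98 = 4468.82 lb.
Bags = ⌈4468.82 / 25⌉ = 179.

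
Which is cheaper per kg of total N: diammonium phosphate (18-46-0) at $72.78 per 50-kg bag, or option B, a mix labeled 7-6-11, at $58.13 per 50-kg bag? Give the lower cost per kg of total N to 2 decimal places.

diammonium phosphate: N per bag = 50 × 18% = 9 kg; cost = 72.78 / 9 = $8.0867/kg N.
option B: N per bag = 50 × 7% = 3.5 kg; cost = 58.13 / 3.5 = $16.6086/kg N.
diammonium phosphate is cheaper.

$8.09 per kg N (diammonium phosphate)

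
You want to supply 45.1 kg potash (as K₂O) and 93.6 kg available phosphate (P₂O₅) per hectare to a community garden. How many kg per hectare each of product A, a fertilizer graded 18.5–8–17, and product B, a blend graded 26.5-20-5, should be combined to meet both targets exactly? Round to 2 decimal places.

Let a = kg of product A, b = kg of product B (per hectare).
K₂O: 0.17·a + 0.05·b = 45.1
P₂O₅: 0.08·a + 0.2·b = 93.6
Eliminate a: (row1) − 0.17/0.08·(row2) → -0.375·b = -153.8, so b = 410.133.
Back-substitute: a = (45.1 − 0.05·410.133) / 0.17 = 144.667.

144.67 kg product A, 410.13 kg product B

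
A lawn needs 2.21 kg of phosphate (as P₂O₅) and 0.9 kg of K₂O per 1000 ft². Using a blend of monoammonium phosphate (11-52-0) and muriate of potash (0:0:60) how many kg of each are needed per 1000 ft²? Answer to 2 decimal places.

4.25 kg monoammonium phosphate, 1.50 kg muriate of potash

Per-1000 ft² balance (a = monoammonium phosphate, b = muriate of potash):
P₂O₅: 0.52·a + 0·b = 2.21
K₂O: 0·a + 0.6·b = 0.9
Solving simultaneously: a = 4.25, b = 1.5.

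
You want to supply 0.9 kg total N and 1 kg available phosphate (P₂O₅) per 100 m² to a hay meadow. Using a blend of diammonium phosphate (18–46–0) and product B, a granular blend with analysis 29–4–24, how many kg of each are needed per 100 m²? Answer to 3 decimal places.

With a, b = kg per 100 m² of diammonium phosphate and product B:
N: 0.18·a + 0.29·b = 0.9
P₂O₅: 0.46·a + 0.04·b = 1
Eliminate b: (row1) − 0.29/0.04·(row2) → -3.155·a = -6.35, so a = 2.01268.
Then b = (1 − 0.46·2.01268) / 0.04 = 1.8542.

2.013 kg diammonium phosphate, 1.854 kg product B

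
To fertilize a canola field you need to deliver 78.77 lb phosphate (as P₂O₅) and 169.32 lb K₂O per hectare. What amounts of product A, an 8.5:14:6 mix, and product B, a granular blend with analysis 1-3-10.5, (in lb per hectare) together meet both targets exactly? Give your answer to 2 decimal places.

With a, b = lb per hectare of product A and product B:
P₂O₅: 0.14·a + 0.03·b = 78.77
K₂O: 0.06·a + 0.105·b = 169.32
From row1: a = (78.77 − 0.03·b) / 0.14.
Into row2: 0.06·(78.77 − 0.03·b)/0.14 + 0.105·b = 169.32 → b = 1471.209, a = 247.384.

247.38 lb product A, 1471.21 lb product B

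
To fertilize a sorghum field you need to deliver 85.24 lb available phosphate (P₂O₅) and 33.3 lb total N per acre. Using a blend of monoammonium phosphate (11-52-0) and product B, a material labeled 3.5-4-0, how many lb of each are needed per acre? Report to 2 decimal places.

119.67 lb monoammonium phosphate, 575.33 lb product B

Per-acre balance (a = monoammonium phosphate, b = product B):
P₂O₅: 0.52·a + 0.04·b = 85.24
N: 0.11·a + 0.035·b = 33.3
Solving simultaneously: a = 119.667, b = 575.333.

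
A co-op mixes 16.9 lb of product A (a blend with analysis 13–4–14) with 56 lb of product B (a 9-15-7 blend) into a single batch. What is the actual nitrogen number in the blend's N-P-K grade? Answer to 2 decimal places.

Total mass = 16.9 + 56 = 72.9 lb.
N mass = 13%×16.9 + 9%×56 = 7.237 lb.
% N = 7.237 / 72.9 = 9.9273%.

9.93% N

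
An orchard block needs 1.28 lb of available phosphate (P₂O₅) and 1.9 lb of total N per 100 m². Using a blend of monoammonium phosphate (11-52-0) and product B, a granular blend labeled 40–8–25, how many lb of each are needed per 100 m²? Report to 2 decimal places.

Let a = lb of monoammonium phosphate, b = lb of product B (per 100 m²).
P₂O₅: 0.52·a + 0.08·b = 1.28
N: 0.11·a + 0.4·b = 1.9
Solving simultaneously: a = 1.80723, b = 4.25301.

1.81 lb monoammonium phosphate, 4.25 lb product B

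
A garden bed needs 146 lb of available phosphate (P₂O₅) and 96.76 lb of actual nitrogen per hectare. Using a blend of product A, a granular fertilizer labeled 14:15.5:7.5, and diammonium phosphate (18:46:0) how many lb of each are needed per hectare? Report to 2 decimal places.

499.44 lb product A, 149.10 lb diammonium phosphate

With a, b = lb per hectare of product A and diammonium phosphate:
P₂O₅: 0.155·a + 0.46·b = 146
N: 0.14·a + 0.18·b = 96.76
From row1: a = (146 − 0.46·b) / 0.155.
Into row2: 0.14·(146 − 0.46·b)/0.155 + 0.18·b = 96.76 → b = 149.101, a = 499.441.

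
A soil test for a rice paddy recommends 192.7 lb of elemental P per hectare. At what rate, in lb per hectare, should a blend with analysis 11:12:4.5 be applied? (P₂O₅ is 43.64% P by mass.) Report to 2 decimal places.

3679.73 lb of product per hectare

As P₂O₅: 192.7 / 0.4364 = 441.567 lb per hectare.
Product per hectare = 441.567 / 12% = 3679.728 lb.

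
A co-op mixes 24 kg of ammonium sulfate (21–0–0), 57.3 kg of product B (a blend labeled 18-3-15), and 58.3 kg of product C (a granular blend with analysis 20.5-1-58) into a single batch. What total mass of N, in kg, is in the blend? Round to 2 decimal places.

N mass = 21%×24 + 18%×57.3 + 20.5%×58.3 = 27.3055 kg.

27.31 kg N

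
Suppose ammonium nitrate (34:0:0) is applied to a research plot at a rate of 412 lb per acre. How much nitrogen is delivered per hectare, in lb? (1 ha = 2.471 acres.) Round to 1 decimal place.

nitrogen per acre = 412 × 34% = 140.08 lb.
Convert to per hectare: 140.08 × 2.471 = 346.138 lb.

346.1 lb N per hectare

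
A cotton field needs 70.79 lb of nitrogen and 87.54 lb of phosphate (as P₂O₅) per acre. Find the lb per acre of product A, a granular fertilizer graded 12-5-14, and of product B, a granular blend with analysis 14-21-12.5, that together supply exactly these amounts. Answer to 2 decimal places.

143.42 lb product A, 382.71 lb product B

With a, b = lb per acre of product A and product B:
N: 0.12·a + 0.14·b = 70.79
P₂O₅: 0.05·a + 0.21·b = 87.54
Eliminate b: (row1) − 0.14/0.21·(row2) → 0.0866667·a = 12.43, so a = 143.423.
Then b = (87.54 − 0.05·143.423) / 0.21 = 382.709.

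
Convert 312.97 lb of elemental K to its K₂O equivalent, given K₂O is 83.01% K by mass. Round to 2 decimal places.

377.03 lb K₂O

K₂O = 312.97 / 0.8301 = 377.027 lb.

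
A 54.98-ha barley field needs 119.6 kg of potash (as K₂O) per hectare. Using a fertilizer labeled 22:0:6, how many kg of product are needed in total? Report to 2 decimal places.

109593.47 kg

Product per hectare = 119.6 / 6% = 1993.33 kg.
Total product = 1993.33 × 54.98 = 109593.467 kg.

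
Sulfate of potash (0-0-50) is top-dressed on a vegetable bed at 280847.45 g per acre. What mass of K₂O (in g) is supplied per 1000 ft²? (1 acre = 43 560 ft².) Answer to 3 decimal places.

3223.685 g K₂O per thousand sq ft

K₂O per acre = 280847.45 × 50% = 140424 g.
Convert to per 1000 ft²: 140424 × 0.0229568 = 3223.6851 g.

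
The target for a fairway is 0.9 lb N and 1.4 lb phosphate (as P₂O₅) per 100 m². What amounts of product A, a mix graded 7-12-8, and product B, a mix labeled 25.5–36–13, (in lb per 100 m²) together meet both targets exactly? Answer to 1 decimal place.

6.1 lb product A, 1.9 lb product B

Per-100 m² balance (a = product A, b = product B):
N: 0.07·a + 0.255·b = 0.9
P₂O₅: 0.12·a + 0.36·b = 1.4
Solving simultaneously: a = 6.11111, b = 1.85185.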